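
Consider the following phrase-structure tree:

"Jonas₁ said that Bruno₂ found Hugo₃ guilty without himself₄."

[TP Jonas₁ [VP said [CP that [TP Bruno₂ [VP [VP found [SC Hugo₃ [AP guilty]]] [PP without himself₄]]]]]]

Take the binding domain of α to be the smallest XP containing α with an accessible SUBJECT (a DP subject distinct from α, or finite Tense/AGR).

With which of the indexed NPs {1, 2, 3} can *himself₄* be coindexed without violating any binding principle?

*himself* is an anaphor, so Principle A applies: it must be bound in its binding domain.
Binding domain of *himself₄*: the embedded TP, whose subject is Bruno₂.
*Jonas₁* c-commands the anaphor but is outside its binding domain → cannot satisfy Principle A.
*Bruno₂* c-commands the anaphor within its binding domain → licit binder.
*Hugo₃* does not c-command the anaphor → cannot bind it.

{2}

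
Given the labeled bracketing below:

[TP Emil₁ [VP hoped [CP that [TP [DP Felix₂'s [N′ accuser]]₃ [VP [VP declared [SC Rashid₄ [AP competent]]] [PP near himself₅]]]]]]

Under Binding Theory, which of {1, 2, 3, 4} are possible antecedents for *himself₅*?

{3}

*himself* is an anaphor, so Principle A applies: it must be bound in its binding domain.
Binding domain of *himself₅*: the embedded TP, whose subject is [Felix₂'s accuser]₃.
*Emil₁* c-commands the anaphor but is outside its binding domain → cannot satisfy Principle A.
*Felix₂* does not c-command the anaphor → cannot bind it.
*[Felix₂'s accuser]₃* c-commands the anaphor within its binding domain → licit binder.
*Rashid₄* does not c-command the anaphor → cannot bind it.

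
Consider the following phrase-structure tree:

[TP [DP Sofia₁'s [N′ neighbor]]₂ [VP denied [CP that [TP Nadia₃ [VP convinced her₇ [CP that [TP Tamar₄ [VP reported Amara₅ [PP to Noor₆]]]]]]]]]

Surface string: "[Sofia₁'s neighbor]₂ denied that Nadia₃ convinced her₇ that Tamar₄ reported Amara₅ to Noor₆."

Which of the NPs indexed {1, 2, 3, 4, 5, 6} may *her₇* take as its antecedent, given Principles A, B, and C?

*her* is a pronoun, so Principle B applies: it must be free in its binding domain.
Binding domain of *her₇*: the embedded TP, whose subject is Nadia₃.
*Sofia₁* and the pronoun do not c-command one another → neither Principle B nor Principle C is at stake; coindexation permitted.
*[Sofia₁'s neighbor]₂* c-commands the pronoun but from outside its binding domain, and is not c-commanded by it → coindexation permitted.
*Nadia₃* c-commands the pronoun within its binding domain → coindexation would violate Principle B.
*Tamar₄*: the pronoun c-commands this R-expression → coindexation would violate Principle C on *Tamar₄*.
*Amara₅*: the pronoun c-commands this R-expression → coindexation would violate Principle C on *Amara₅*.
*Noor₆*: the pronoun c-commands this R-expression → coindexation would violate Principle C on *Noor₆*.

{1, 2}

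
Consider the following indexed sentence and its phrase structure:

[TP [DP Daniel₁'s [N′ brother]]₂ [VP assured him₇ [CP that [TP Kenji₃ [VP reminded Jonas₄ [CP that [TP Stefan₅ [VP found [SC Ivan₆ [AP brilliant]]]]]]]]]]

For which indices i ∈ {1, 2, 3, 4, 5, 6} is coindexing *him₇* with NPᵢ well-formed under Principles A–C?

*him* is a pronoun, so Principle B applies: it must be free in its binding domain.
Binding domain of *him₇*: the matrix TP, whose subject is [Daniel₁'s brother]₂.
*Daniel₁* and the pronoun do not c-command one another → neither Principle B nor Principle C is at stake; coindexation permitted.
*[Daniel₁'s brother]₂* c-commands the pronoun within its binding domain → coindexation would violate Principle B.
*Kenji₃*: the pronoun c-commands this R-expression → coindexation would violate Principle C on *Kenji₃*.
*Jonas₄*: the pronoun c-commands this R-expression → coindexation would violate Principle C on *Jonas₄*.
*Stefan₅*: the pronoun c-commands this R-expression → coindexation would violate Principle C on *Stefan₅*.
*Ivan₆*: the pronoun c-commands this R-expression → coindexation would violate Principle C on *Ivan₆*.

{1}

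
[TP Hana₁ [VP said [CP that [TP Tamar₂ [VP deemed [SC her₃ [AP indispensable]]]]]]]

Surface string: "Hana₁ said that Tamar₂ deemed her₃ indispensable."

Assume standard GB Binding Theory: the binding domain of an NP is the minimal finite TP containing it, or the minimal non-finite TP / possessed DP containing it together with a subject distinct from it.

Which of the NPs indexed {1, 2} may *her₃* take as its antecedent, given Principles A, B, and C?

*her* is a pronoun, so Principle B applies: it must be free in its binding domain.
Binding domain of *her₃*: the embedded TP, whose subject is Tamar₂.
*Hana₁* c-commands the pronoun but from outside its binding domain, and is not c-commanded by it → coindexation permitted.
*Tamar₂* c-commands the pronoun within its binding domain → coindexation would violate Principle B.

{1}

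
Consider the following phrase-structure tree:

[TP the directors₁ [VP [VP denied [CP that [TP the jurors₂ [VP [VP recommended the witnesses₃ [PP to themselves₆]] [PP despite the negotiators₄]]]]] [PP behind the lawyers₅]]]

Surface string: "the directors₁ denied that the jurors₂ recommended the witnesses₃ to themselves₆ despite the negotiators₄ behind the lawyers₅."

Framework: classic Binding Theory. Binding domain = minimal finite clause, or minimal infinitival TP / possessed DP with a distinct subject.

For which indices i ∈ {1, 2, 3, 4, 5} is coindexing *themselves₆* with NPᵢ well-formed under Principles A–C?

{2, 3}

*themselves* is an anaphor, so Principle A applies: it must be bound in its binding domain.
Binding domain of *themselves₆*: the embedded TP, whose subject is the jurors₂.
*the directors₁* c-commands the anaphor but is outside its binding domain → cannot satisfy Principle A.
*the jurors₂* c-commands the anaphor within its binding domain → licit binder.
*the witnesses₃* c-commands the anaphor within its binding domain → licit binder.
*the negotiators₄* does not c-command the anaphor → cannot bind it.
*the lawyers₅* does not c-command the anaphor → cannot bind it.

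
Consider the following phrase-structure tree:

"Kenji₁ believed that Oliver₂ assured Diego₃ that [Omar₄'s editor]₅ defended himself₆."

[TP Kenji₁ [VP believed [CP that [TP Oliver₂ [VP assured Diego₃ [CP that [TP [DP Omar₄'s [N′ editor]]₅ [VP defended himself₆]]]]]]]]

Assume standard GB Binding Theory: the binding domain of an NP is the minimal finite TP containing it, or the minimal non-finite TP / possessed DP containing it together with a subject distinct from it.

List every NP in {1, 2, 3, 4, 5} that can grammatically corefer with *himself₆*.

{5}

*himself* is an anaphor, so Principle A applies: it must be bound in its binding domain.
Binding domain of *himself₆*: the embedded TP, whose subject is [Omar₄'s editor]₅.
*Kenji₁* c-commands the anaphor but is outside its binding domain → cannot satisfy Principle A.
*Oliver₂* c-commands the anaphor but is outside its binding domain → cannot satisfy Principle A.
*Diego₃* c-commands the anaphor but is outside its binding domain → cannot satisfy Principle A.
*Omar₄* does not c-command the anaphor → cannot bind it.
*[Omar₄'s editor]₅* c-commands the anaphor within its binding domain → licit binder.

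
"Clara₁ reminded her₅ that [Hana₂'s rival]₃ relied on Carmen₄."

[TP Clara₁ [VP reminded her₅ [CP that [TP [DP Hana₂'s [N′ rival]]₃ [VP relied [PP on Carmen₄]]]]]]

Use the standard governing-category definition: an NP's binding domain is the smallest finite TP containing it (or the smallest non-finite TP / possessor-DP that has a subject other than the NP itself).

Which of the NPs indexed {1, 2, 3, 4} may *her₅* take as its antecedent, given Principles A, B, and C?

*her* is a pronoun, so Principle B applies: it must be free in its binding domain.
Binding domain of *her₅*: the matrix TP, whose subject is Clara₁.
*Clara₁* c-commands the pronoun within its binding domain → coindexation would violate Principle B.
*Hana₂*: the pronoun c-commands this R-expression → coindexation would violate Principle C on *Hana₂*.
*[Hana₂'s rival]₃*: the pronoun c-commands this R-expression → coindexation would violate Principle C on *[Hana₂'s rival]₃*.
*Carmen₄*: the pronoun c-commands this R-expression → coindexation would violate Principle C on *Carmen₄*.

none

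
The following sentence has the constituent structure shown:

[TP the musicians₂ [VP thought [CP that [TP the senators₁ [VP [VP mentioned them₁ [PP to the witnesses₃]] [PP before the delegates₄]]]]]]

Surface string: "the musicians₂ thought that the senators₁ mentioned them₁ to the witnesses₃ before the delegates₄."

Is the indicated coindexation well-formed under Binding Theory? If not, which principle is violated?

The two coindexed NPs are *the senators₁* and *them₁*.
*them₁* is a pronoun. Its binding domain is the embedded TP, whose subject is the senators₁.
*the senators₁* c-commands it within that domain and carries the same index.
The pronoun is locally bound → Principle B violation.

Principle B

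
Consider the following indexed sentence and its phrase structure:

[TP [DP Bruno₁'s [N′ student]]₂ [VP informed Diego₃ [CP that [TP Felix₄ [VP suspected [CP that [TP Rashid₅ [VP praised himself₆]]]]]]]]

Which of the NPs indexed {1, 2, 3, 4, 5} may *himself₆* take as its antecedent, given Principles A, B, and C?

{5}

*himself* is an anaphor, so Principle A applies: it must be bound in its binding domain.
Binding domain of *himself₆*: the embedded TP, whose subject is Rashid₅.
*Bruno₁* does not c-command the anaphor → cannot bind it.
*[Bruno₁'s student]₂* c-commands the anaphor but is outside its binding domain → cannot satisfy Principle A.
*Diego₃* c-commands the anaphor but is outside its binding domain → cannot satisfy Principle A.
*Felix₄* c-commands the anaphor but is outside its binding domain → cannot satisfy Principle A.
*Rashid₅* c-commands the anaphor within its binding domain → licit binder.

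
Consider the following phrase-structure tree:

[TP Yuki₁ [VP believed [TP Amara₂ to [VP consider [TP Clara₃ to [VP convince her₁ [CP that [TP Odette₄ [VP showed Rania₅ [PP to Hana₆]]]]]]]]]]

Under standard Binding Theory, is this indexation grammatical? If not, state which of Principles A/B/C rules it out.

The two coindexed NPs are *Yuki₁* and *her₁*.
*her₁* is a pronoun; its binding domain is the embedded TP, whose subject is Clara₃. Within that domain it is c-commanded only by *Clara₃*, which carries a different index — the pronoun is free locally, so Principle B holds.
*Yuki₁* is an R-expression; *her₁* does not c-command it, and no other NP shares its index, so Principle C is satisfied.
All principles are respected.

grammatical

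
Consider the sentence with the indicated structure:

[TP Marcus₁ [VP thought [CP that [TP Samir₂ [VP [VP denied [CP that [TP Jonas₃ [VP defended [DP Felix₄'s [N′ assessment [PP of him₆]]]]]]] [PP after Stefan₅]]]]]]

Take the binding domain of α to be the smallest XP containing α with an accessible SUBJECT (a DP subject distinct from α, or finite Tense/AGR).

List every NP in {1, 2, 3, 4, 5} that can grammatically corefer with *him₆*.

*him* is a pronoun, so Principle B applies: it must be free in its binding domain.
Binding domain of *him₆*: the possessed DP, whose subject is Felix₄.
*Marcus₁* c-commands the pronoun but from outside its binding domain, and is not c-commanded by it → coindexation permitted.
*Samir₂* c-commands the pronoun but from outside its binding domain, and is not c-commanded by it → coindexation permitted.
*Jonas₃* c-commands the pronoun but from outside its binding domain, and is not c-commanded by it → coindexation permitted.
*Felix₄* c-commands the pronoun within its binding domain → coindexation would violate Principle B.
*Stefan₅* and the pronoun do not c-command one another → neither Principle B nor Principle C is at stake; coindexation permitted.

{1, 2, 3, 5}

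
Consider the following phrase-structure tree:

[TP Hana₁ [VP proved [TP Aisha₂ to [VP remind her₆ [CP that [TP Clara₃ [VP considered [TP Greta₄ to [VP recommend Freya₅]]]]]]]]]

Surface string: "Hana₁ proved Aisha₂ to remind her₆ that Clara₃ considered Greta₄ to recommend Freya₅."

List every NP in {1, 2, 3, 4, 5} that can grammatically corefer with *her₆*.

{1}

*her* is a pronoun, so Principle B applies: it must be free in its binding domain.
Binding domain of *her₆*: the embedded TP, whose subject is Aisha₂.
*Hana₁* c-commands the pronoun but from outside its binding domain, and is not c-commanded by it → coindexation permitted.
*Aisha₂* c-commands the pronoun within its binding domain → coindexation would violate Principle B.
*Clara₃*: the pronoun c-commands this R-expression → coindexation would violate Principle C on *Clara₃*.
*Greta₄*: the pronoun c-commands this R-expression → coindexation would violate Principle C on *Greta₄*.
*Freya₅*: the pronoun c-commands this R-expression → coindexation would violate Principle C on *Freya₅*.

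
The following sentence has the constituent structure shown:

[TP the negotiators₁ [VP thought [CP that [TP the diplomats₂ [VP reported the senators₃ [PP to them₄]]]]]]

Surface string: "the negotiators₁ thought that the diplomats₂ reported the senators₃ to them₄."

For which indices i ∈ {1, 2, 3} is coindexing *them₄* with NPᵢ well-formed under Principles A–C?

*them* is a pronoun, so Principle B applies: it must be free in its binding domain.
Binding domain of *them₄*: the embedded TP, whose subject is the diplomats₂.
*the negotiators₁* c-commands the pronoun but from outside its binding domain, and is not c-commanded by it → coindexation permitted.
*the diplomats₂* c-commands the pronoun within its binding domain → coindexation would violate Principle B.
*the senators₃* c-commands the pronoun within its binding domain → coindexation would violate Principle B.

{1}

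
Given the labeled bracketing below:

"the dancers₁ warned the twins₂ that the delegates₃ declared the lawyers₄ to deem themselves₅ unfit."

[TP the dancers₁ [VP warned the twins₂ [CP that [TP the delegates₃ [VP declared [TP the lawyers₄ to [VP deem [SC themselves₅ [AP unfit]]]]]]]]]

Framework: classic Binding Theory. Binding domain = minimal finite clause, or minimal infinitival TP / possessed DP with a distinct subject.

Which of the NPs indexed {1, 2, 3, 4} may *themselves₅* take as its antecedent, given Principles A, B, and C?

*themselves* is an anaphor, so Principle A applies: it must be bound in its binding domain.
Binding domain of *themselves₅*: the embedded TP, whose subject is the lawyers₄.
*the dancers₁* c-commands the anaphor but is outside its binding domain → cannot satisfy Principle A.
*the twins₂* c-commands the anaphor but is outside its binding domain → cannot satisfy Principle A.
*the delegates₃* c-commands the anaphor but is outside its binding domain → cannot satisfy Principle A.
*the lawyers₄* c-commands the anaphor within its binding domain → licit binder.

{4}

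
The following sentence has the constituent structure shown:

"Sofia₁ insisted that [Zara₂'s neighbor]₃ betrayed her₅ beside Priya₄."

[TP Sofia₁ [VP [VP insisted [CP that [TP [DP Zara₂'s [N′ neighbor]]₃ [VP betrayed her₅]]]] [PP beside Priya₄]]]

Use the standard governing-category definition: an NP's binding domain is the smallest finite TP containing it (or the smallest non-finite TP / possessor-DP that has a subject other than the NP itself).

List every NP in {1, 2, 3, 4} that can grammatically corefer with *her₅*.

*her* is a pronoun, so Principle B applies: it must be free in its binding domain.
Binding domain of *her₅*: the embedded TP, whose subject is [Zara₂'s neighbor]₃.
*Sofia₁* c-commands the pronoun but from outside its binding domain, and is not c-commanded by it → coindexation permitted.
*Zara₂* and the pronoun do not c-command one another → neither Principle B nor Principle C is at stake; coindexation permitted.
*[Zara₂'s neighbor]₃* c-commands the pronoun within its binding domain → coindexation would violate Principle B.
*Priya₄* and the pronoun do not c-command one another → neither Principle B nor Principle C is at stake; coindexation permitted.

{1, 2, 4}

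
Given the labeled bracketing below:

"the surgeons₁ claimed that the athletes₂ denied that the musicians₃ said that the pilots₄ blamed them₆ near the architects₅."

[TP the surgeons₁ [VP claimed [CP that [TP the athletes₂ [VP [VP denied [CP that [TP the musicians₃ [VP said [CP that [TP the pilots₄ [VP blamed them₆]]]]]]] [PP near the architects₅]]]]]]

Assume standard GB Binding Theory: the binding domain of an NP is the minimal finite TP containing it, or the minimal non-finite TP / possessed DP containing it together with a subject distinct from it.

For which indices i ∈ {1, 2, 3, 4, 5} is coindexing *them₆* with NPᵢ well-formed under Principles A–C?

*them* is a pronoun, so Principle B applies: it must be free in its binding domain.
Binding domain of *them₆*: the embedded TP, whose subject is the pilots₄.
*the surgeons₁* c-commands the pronoun but from outside its binding domain, and is not c-commanded by it → coindexation permitted.
*the athletes₂* c-commands the pronoun but from outside its binding domain, and is not c-commanded by it → coindexation permitted.
*the musicians₃* c-commands the pronoun but from outside its binding domain, and is not c-commanded by it → coindexation permitted.
*the pilots₄* c-commands the pronoun within its binding domain → coindexation would violate Principle B.
*the architects₅* and the pronoun do not c-command one another → neither Principle B nor Principle C is at stake; coindexation permitted.

{1, 2, 3, 5}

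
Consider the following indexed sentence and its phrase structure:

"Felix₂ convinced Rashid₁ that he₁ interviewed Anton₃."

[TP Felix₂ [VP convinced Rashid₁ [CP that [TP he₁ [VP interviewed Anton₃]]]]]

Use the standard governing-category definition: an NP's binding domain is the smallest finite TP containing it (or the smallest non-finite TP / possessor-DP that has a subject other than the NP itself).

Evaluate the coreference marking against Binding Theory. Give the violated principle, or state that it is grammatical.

grammatical

The two coindexed NPs are *Rashid₁* and *he₁*.
*he₁* is a pronoun; nothing c-commands it within its binding domain (the embedded TP.), so Principle B holds trivially.
*Rashid₁* is an R-expression; *he₁* does not c-command it, and no other NP shares its index, so Principle C is satisfied.
All principles are respected.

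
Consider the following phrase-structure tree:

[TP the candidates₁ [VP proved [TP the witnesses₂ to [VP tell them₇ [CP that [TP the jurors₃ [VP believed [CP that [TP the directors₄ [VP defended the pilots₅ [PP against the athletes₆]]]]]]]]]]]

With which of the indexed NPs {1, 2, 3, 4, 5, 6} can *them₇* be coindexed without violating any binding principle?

{1}

*them* is a pronoun, so Principle B applies: it must be free in its binding domain.
Binding domain of *them₇*: the embedded TP, whose subject is the witnesses₂.
*the candidates₁* c-commands the pronoun but from outside its binding domain, and is not c-commanded by it → coindexation permitted.
*the witnesses₂* c-commands the pronoun within its binding domain → coindexation would violate Principle B.
*the jurors₃*: the pronoun c-commands this R-expression → coindexation would violate Principle C on *the jurors₃*.
*the directors₄*: the pronoun c-commands this R-expression → coindexation would violate Principle C on *the directors₄*.
*the pilots₅*: the pronoun c-commands this R-expression → coindexation would violate Principle C on *the pilots₅*.
*the athletes₆*: the pronoun c-commands this R-expression → coindexation would violate Principle C on *the athletes₆*.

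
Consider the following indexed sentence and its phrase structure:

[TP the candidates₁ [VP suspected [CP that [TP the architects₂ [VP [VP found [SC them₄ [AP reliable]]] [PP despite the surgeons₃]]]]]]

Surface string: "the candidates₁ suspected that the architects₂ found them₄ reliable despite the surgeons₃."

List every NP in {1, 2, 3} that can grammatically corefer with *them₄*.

{1, 3}

*them* is a pronoun, so Principle B applies: it must be free in its binding domain.
Binding domain of *them₄*: the embedded TP, whose subject is the architects₂.
*the candidates₁* c-commands the pronoun but from outside its binding domain, and is not c-commanded by it → coindexation permitted.
*the architects₂* c-commands the pronoun within its binding domain → coindexation would violate Principle B.
*the surgeons₃* and the pronoun do not c-command one another → neither Principle B nor Principle C is at stake; coindexation permitted.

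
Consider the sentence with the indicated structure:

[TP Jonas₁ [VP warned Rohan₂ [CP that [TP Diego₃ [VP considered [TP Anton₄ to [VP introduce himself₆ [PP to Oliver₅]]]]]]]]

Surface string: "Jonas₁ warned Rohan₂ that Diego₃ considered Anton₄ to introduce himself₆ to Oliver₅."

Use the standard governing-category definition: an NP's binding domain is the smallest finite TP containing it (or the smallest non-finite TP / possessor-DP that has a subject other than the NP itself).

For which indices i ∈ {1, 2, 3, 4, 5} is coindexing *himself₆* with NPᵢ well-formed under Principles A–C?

{4}

*himself* is an anaphor, so Principle A applies: it must be bound in its binding domain.
Binding domain of *himself₆*: the embedded TP, whose subject is Anton₄.
*Jonas₁* c-commands the anaphor but is outside its binding domain → cannot satisfy Principle A.
*Rohan₂* c-commands the anaphor but is outside its binding domain → cannot satisfy Principle A.
*Diego₃* c-commands the anaphor but is outside its binding domain → cannot satisfy Principle A.
*Anton₄* c-commands the anaphor within its binding domain → licit binder.
*Oliver₅* does not c-command the anaphor → cannot bind it.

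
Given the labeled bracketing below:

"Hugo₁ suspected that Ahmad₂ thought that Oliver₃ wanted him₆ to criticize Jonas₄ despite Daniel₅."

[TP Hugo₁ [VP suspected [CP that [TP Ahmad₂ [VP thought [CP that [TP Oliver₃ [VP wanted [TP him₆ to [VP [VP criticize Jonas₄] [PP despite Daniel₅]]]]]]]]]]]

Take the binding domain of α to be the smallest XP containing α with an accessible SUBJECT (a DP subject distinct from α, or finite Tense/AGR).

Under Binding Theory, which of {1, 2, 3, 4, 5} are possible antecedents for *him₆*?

*him* is a pronoun, so Principle B applies: it must be free in its binding domain.
Binding domain of *him₆*: the embedded TP, whose subject is Oliver₃.
*Hugo₁* c-commands the pronoun but from outside its binding domain, and is not c-commanded by it → coindexation permitted.
*Ahmad₂* c-commands the pronoun but from outside its binding domain, and is not c-commanded by it → coindexation permitted.
*Oliver₃* c-commands the pronoun within its binding domain → coindexation would violate Principle B.
*Jonas₄*: the pronoun c-commands this R-expression → coindexation would violate Principle C on *Jonas₄*.
*Daniel₅*: the pronoun c-commands this R-expression → coindexation would violate Principle C on *Daniel₅*.

{1, 2}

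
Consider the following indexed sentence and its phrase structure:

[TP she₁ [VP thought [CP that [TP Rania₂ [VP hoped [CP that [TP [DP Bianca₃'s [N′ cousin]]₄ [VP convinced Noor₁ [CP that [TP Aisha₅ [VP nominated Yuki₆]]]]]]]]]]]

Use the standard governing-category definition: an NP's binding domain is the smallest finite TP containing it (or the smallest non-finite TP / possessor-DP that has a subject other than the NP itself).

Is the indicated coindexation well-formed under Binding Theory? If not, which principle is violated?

Principle C

The two coindexed NPs are *she₁* and *Noor₁*.
*Noor₁* is an R-expression. Principle C requires it to be free everywhere.
*she₁* c-commands it and carries the same index.
The R-expression is bound → Principle C violation.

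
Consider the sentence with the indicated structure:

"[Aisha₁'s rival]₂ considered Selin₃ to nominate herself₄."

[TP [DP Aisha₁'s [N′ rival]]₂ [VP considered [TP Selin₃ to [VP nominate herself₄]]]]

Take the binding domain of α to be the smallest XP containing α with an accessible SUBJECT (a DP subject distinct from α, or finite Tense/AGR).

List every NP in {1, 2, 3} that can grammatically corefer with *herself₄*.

*herself* is an anaphor, so Principle A applies: it must be bound in its binding domain.
Binding domain of *herself₄*: the embedded TP, whose subject is Selin₃.
*Aisha₁* does not c-command the anaphor → cannot bind it.
*[Aisha₁'s rival]₂* c-commands the anaphor but is outside its binding domain → cannot satisfy Principle A.
*Selin₃* c-commands the anaphor within its binding domain → licit binder.

{3}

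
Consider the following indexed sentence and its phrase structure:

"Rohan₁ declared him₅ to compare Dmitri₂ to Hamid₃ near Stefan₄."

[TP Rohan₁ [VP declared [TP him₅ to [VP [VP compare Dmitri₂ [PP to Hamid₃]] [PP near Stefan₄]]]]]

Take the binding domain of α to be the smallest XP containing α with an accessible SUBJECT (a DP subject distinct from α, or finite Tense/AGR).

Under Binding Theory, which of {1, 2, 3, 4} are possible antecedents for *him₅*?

none

*him* is a pronoun, so Principle B applies: it must be free in its binding domain.
Binding domain of *him₅*: the matrix TP, whose subject is Rohan₁.
*Rohan₁* c-commands the pronoun within its binding domain → coindexation would violate Principle B.
*Dmitri₂*: the pronoun c-commands this R-expression → coindexation would violate Principle C on *Dmitri₂*.
*Hamid₃*: the pronoun c-commands this R-expression → coindexation would violate Principle C on *Hamid₃*.
*Stefan₄*: the pronoun c-commands this R-expression → coindexation would violate Principle C on *Stefan₄*.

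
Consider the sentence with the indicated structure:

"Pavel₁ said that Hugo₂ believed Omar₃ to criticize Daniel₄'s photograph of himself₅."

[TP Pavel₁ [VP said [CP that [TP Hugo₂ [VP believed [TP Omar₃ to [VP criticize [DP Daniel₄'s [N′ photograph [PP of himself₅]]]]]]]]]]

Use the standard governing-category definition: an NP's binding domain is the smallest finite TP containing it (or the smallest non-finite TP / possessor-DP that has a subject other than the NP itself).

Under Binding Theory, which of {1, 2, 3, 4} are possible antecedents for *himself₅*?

*himself* is an anaphor, so Principle A applies: it must be bound in its binding domain.
Binding domain of *himself₅*: the possessed DP, whose subject is Daniel₄.
*Pavel₁* c-commands the anaphor but is outside its binding domain → cannot satisfy Principle A.
*Hugo₂* c-commands the anaphor but is outside its binding domain → cannot satisfy Principle A.
*Omar₃* c-commands the anaphor but is outside its binding domain → cannot satisfy Principle A.
*Daniel₄* c-commands the anaphor within its binding domain → licit binder.

{4}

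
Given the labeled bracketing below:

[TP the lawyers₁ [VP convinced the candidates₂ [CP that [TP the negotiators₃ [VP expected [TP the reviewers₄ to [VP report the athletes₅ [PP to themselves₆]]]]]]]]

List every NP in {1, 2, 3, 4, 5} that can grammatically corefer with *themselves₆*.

{4, 5}

*themselves* is an anaphor, so Principle A applies: it must be bound in its binding domain.
Binding domain of *themselves₆*: the embedded TP, whose subject is the reviewers₄.
*the lawyers₁* c-commands the anaphor but is outside its binding domain → cannot satisfy Principle A.
*the candidates₂* c-commands the anaphor but is outside its binding domain → cannot satisfy Principle A.
*the negotiators₃* c-commands the anaphor but is outside its binding domain → cannot satisfy Principle A.
*the reviewers₄* c-commands the anaphor within its binding domain → licit binder.
*the athletes₅* c-commands the anaphor within its binding domain → licit binder.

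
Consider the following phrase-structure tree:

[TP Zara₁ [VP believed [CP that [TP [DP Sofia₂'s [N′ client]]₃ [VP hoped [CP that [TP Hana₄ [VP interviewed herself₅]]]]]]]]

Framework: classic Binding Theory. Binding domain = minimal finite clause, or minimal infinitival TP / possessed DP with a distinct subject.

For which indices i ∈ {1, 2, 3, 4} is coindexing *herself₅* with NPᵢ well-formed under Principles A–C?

*herself* is an anaphor, so Principle A applies: it must be bound in its binding domain.
Binding domain of *herself₅*: the embedded TP, whose subject is Hana₄.
*Zara₁* c-commands the anaphor but is outside its binding domain → cannot satisfy Principle A.
*Sofia₂* does not c-command the anaphor → cannot bind it.
*[Sofia₂'s client]₃* c-commands the anaphor but is outside its binding domain → cannot satisfy Principle A.
*Hana₄* c-commands the anaphor within its binding domain → licit binder.

{4}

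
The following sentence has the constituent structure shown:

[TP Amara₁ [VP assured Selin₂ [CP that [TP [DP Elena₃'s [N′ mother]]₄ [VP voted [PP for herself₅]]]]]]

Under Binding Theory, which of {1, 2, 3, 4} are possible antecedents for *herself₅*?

*herself* is an anaphor, so Principle A applies: it must be bound in its binding domain.
Binding domain of *herself₅*: the embedded TP, whose subject is [Elena₃'s mother]₄.
*Amara₁* c-commands the anaphor but is outside its binding domain → cannot satisfy Principle A.
*Selin₂* c-commands the anaphor but is outside its binding domain → cannot satisfy Principle A.
*Elena₃* does not c-command the anaphor → cannot bind it.
*[Elena₃'s mother]₄* c-commands the anaphor within its binding domain → licit binder.

{4}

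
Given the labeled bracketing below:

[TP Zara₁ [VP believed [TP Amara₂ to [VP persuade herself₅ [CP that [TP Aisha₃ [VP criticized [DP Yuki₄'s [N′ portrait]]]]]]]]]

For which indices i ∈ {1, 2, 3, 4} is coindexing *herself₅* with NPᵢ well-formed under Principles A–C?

*herself* is an anaphor, so Principle A applies: it must be bound in its binding domain.
Binding domain of *herself₅*: the embedded TP, whose subject is Amara₂.
*Zara₁* c-commands the anaphor but is outside its binding domain → cannot satisfy Principle A.
*Amara₂* c-commands the anaphor within its binding domain → licit binder.
*Aisha₃* does not c-command the anaphor → cannot bind it.
*Yuki₄* does not c-command the anaphor → cannot bind it.

{2}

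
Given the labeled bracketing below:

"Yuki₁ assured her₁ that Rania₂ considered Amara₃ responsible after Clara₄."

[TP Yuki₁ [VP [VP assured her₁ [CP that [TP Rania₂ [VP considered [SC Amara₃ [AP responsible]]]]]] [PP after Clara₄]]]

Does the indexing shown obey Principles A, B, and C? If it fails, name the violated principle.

Principle B

The two coindexed NPs are *Yuki₁* and *her₁*.
*her₁* is a pronoun. Its binding domain is the matrix TP, whose subject is Yuki₁.
*Yuki₁* c-commands it within that domain and carries the same index.
The pronoun is locally bound → Principle B violation.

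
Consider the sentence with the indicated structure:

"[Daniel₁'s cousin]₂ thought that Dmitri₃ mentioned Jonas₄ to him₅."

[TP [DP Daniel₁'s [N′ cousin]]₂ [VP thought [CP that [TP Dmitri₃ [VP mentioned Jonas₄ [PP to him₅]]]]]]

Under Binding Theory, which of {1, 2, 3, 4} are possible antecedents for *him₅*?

{1, 2}

*him* is a pronoun, so Principle B applies: it must be free in its binding domain.
Binding domain of *him₅*: the embedded TP, whose subject is Dmitri₃.
*Daniel₁* and the pronoun do not c-command one another → neither Principle B nor Principle C is at stake; coindexation permitted.
*[Daniel₁'s cousin]₂* c-commands the pronoun but from outside its binding domain, and is not c-commanded by it → coindexation permitted.
*Dmitri₃* c-commands the pronoun within its binding domain → coindexation would violate Principle B.
*Jonas₄* c-commands the pronoun within its binding domain → coindexation would violate Principle B.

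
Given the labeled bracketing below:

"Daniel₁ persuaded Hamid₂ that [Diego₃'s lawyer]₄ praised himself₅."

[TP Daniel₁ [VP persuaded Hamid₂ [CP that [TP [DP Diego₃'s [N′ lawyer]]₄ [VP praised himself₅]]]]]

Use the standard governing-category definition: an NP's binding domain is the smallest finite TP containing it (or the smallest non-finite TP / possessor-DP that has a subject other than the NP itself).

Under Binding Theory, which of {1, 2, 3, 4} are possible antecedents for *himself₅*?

*himself* is an anaphor, so Principle A applies: it must be bound in its binding domain.
Binding domain of *himself₅*: the embedded TP, whose subject is [Diego₃'s lawyer]₄.
*Daniel₁* c-commands the anaphor but is outside its binding domain → cannot satisfy Principle A.
*Hamid₂* c-commands the anaphor but is outside its binding domain → cannot satisfy Principle A.
*Diego₃* does not c-command the anaphor → cannot bind it.
*[Diego₃'s lawyer]₄* c-commands the anaphor within its binding domain → licit binder.

{4}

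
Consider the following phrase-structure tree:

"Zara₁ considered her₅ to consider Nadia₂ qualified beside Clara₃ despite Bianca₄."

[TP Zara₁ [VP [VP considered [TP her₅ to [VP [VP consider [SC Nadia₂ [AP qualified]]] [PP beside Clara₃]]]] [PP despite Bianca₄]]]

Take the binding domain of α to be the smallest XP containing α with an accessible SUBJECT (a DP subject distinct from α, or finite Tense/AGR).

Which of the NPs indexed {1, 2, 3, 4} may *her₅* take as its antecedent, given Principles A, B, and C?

*her* is a pronoun, so Principle B applies: it must be free in its binding domain.
Binding domain of *her₅*: the matrix TP, whose subject is Zara₁.
*Zara₁* c-commands the pronoun within its binding domain → coindexation would violate Principle B.
*Nadia₂*: the pronoun c-commands this R-expression → coindexation would violate Principle C on *Nadia₂*.
*Clara₃*: the pronoun c-commands this R-expression → coindexation would violate Principle C on *Clara₃*.
*Bianca₄* and the pronoun do not c-command one another → neither Principle B nor Principle C is at stake; coindexation permitted.

{4}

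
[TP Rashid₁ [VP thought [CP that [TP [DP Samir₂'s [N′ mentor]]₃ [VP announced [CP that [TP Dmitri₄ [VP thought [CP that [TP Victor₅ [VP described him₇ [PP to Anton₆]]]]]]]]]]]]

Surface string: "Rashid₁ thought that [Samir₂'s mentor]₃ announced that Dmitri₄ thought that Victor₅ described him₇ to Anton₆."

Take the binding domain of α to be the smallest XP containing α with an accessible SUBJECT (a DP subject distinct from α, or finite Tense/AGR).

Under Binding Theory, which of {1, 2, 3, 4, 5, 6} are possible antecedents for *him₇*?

*him* is a pronoun, so Principle B applies: it must be free in its binding domain.
Binding domain of *him₇*: the embedded TP, whose subject is Victor₅.
*Rashid₁* c-commands the pronoun but from outside its binding domain, and is not c-commanded by it → coindexation permitted.
*Samir₂* and the pronoun do not c-command one another → neither Principle B nor Principle C is at stake; coindexation permitted.
*[Samir₂'s mentor]₃* c-commands the pronoun but from outside its binding domain, and is not c-commanded by it → coindexation permitted.
*Dmitri₄* c-commands the pronoun but from outside its binding domain, and is not c-commanded by it → coindexation permitted.
*Victor₅* c-commands the pronoun within its binding domain → coindexation would violate Principle B.
*Anton₆*: the pronoun c-commands this R-expression → coindexation would violate Principle C on *Anton₆*.

{1, 2, 3, 4}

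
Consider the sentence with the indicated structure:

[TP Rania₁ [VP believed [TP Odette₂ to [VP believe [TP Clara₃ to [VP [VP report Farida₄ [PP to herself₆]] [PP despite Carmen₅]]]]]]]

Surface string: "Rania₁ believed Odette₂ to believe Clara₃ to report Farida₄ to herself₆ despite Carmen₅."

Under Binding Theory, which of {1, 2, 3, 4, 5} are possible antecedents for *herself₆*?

{3, 4}

*herself* is an anaphor, so Principle A applies: it must be bound in its binding domain.
Binding domain of *herself₆*: the embedded TP, whose subject is Clara₃.
*Rania₁* c-commands the anaphor but is outside its binding domain → cannot satisfy Principle A.
*Odette₂* c-commands the anaphor but is outside its binding domain → cannot satisfy Principle A.
*Clara₃* c-commands the anaphor within its binding domain → licit binder.
*Farida₄* c-commands the anaphor within its binding domain → licit binder.
*Carmen₅* does not c-command the anaphor → cannot bind it.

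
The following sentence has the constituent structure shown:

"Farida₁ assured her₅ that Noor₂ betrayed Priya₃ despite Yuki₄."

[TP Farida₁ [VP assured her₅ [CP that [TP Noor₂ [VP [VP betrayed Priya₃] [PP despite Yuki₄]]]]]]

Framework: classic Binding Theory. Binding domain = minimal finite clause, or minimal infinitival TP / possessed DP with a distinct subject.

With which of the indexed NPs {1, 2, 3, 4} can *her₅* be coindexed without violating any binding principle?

*her* is a pronoun, so Principle B applies: it must be free in its binding domain.
Binding domain of *her₅*: the matrix TP, whose subject is Farida₁.
*Farida₁* c-commands the pronoun within its binding domain → coindexation would violate Principle B.
*Noor₂*: the pronoun c-commands this R-expression → coindexation would violate Principle C on *Noor₂*.
*Priya₃*: the pronoun c-commands this R-expression → coindexation would violate Principle C on *Priya₃*.
*Yuki₄*: the pronoun c-commands this R-expression → coindexation would violate Principle C on *Yuki₄*.

none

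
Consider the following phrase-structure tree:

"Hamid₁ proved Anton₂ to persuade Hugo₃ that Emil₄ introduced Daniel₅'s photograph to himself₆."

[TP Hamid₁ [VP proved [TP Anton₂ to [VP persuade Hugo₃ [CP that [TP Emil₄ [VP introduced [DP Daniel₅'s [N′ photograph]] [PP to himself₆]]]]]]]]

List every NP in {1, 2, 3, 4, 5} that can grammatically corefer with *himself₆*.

*himself* is an anaphor, so Principle A applies: it must be bound in its binding domain.
Binding domain of *himself₆*: the embedded TP, whose subject is Emil₄.
*Hamid₁* c-commands the anaphor but is outside its binding domain → cannot satisfy Principle A.
*Anton₂* c-commands the anaphor but is outside its binding domain → cannot satisfy Principle A.
*Hugo₃* c-commands the anaphor but is outside its binding domain → cannot satisfy Principle A.
*Emil₄* c-commands the anaphor within its binding domain → licit binder.
*Daniel₅* does not c-command the anaphor → cannot bind it.

{4}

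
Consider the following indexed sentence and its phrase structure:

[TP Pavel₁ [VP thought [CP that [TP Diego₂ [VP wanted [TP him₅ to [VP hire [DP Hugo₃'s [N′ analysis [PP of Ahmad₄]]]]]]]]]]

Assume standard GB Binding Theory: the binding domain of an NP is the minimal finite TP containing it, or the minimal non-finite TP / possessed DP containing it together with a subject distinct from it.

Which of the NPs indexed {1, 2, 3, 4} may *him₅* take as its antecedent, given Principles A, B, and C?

{1}

*him* is a pronoun, so Principle B applies: it must be free in its binding domain.
Binding domain of *him₅*: the embedded TP, whose subject is Diego₂.
*Pavel₁* c-commands the pronoun but from outside its binding domain, and is not c-commanded by it → coindexation permitted.
*Diego₂* c-commands the pronoun within its binding domain → coindexation would violate Principle B.
*Hugo₃*: the pronoun c-commands this R-expression → coindexation would violate Principle C on *Hugo₃*.
*Ahmad₄*: the pronoun c-commands this R-expression → coindexation would violate Principle C on *Ahmad₄*.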